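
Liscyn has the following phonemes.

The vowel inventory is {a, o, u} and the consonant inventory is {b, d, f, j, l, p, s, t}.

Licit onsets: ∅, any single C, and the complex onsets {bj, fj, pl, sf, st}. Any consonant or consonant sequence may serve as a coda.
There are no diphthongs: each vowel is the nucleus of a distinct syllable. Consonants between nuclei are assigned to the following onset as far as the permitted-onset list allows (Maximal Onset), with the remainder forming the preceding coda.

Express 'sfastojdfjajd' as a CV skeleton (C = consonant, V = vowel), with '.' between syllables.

The vowels are a, o, a — 3 nuclei, so 3 syllables.
V1 /a/ – V2 /o/: /st/ — entire cluster is a permitted onset → onset /st/, coda ∅.
V2 /o/ – V3 /a/: /jdfj/ splits as /jd/ + /fj/ (/fj/ is the longest suffix that is a licit onset).
Result: sfa.stojd.fjajd.
Mapping each syllable to C/V: /sfa/ → CCV, /stojd/ → CCVCC, /fjajd/ → CCVCC.

CCV.CCVCC.CCVCC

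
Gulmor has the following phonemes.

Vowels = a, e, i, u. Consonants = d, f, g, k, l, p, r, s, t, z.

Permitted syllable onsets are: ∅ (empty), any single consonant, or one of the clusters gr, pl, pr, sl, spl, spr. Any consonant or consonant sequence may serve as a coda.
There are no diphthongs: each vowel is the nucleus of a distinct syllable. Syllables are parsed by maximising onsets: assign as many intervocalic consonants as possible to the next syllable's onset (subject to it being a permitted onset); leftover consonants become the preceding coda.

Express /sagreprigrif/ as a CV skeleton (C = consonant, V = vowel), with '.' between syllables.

CV.CCV.CCV.CCVC

Nuclei (vowels): a, e, i, i → 4 syllables.
/a…e/ gap (V1→V2): cluster /gr/ — /gr/ is itself a permitted onset, so the whole cluster goes right; preceding coda = ∅.
/e…i/ gap (V2→V3): /pr/ — entire cluster is a permitted onset → onset /pr/, coda ∅.
/i…i/ gap (V3→V4): cluster /gr/ — /gr/ is itself a permitted onset, so the whole cluster goes right; preceding coda = ∅.
So the parse is sa.gre.pri.grif.
Mapping each syllable to C/V: /sa/ → CV, /gre/ → CCV, /pri/ → CCV, /grif/ → CCVC.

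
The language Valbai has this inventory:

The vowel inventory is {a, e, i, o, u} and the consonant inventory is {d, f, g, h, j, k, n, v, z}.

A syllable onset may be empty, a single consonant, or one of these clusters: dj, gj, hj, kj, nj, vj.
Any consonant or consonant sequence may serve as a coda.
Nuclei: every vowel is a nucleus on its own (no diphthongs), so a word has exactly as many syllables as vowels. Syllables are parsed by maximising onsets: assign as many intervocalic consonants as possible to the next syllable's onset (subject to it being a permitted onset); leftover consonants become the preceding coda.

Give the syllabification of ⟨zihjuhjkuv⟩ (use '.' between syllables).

Vowels present: i, u, u; each is a nucleus, giving 3 syllables.
V1 /i/ – V2 /u/: /hj/ is a licit onset in full, so it all attaches to the next syllable.
V2 /u/ – V3 /u/: /hjk/ — longest licit onset from the right is /k/, leaving /hj/ as coda.

zi.hjuhj.kuv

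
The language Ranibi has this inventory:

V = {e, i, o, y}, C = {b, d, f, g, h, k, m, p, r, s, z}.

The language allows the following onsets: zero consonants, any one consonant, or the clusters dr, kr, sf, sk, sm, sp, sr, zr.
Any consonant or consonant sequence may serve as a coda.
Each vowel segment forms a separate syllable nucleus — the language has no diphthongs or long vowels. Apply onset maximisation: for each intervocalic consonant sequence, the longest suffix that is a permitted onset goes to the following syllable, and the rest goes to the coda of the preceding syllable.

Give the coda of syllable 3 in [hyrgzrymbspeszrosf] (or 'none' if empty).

The vowels are y, y, e, o — 4 nuclei, so 4 syllables.
Between /y/ (V1) and /y/ (V2): /rgzr/ splits as /rg/ + /zr/ (/zr/ is the longest suffix that is a licit onset).
Between /y/ (V2) and /e/ (V3): /mbsp/; trying suffixes from longest down, /sp/ is the first permitted one, so coda /mb/ | onset /sp/.
Between /e/ (V3) and /o/ (V4): cluster /szr/ — the longest permitted-onset suffix is /zr/; onset = /zr/, preceding coda = /s/.
So the parse is hyrg.zrymb.spes.zrosf.
Syllable 3 is /spes/: onset /sp/, nucleus /e/, coda /s/.

s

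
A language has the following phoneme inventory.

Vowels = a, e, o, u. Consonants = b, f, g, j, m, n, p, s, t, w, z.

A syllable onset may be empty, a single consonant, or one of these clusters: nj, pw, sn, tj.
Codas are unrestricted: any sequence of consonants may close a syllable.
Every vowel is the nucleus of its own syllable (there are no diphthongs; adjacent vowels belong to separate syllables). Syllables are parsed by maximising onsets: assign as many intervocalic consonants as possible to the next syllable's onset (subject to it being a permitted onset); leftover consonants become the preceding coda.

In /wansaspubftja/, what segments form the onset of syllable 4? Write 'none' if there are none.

Nuclei (vowels): a, a, u, a → 4 syllables.
V1 /a/ – V2 /a/: cluster /ns/ — the longest permitted-onset suffix is /s/; onset = /s/, preceding coda = /n/.
V2 /a/ – V3 /u/: cluster /sp/ — the longest permitted-onset suffix is /p/; onset = /p/, preceding coda = /s/.
V3 /u/ – V4 /a/: /bftj/ — longest licit onset from the right is /tj/, leaving /bf/ as coda.
Putting it together: wan.sas.pubf.tja.
Syllable 4 is /tja/: onset /tj/, nucleus /a/, coda ∅.

tj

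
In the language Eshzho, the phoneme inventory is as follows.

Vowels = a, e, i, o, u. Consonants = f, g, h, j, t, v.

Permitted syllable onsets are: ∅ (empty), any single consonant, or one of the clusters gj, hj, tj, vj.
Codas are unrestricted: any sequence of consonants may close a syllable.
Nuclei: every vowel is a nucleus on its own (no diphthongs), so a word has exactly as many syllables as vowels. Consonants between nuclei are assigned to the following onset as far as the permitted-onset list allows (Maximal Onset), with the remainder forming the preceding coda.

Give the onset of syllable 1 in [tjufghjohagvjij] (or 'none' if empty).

Nuclei (vowels): u, o, a, i → 4 syllables.
/u…o/ gap (V1→V2): /fghj/; trying suffixes from longest down, /hj/ is the first permitted one, so coda /fg/ | onset /hj/.
/o…a/ gap (V2→V3): /h/ is a single consonant, so it becomes the next onset.
/a…i/ gap (V3→V4): /gvj/ splits as /g/ + /vj/ (/vj/ is the longest suffix that is a licit onset).
Syllabification: tjufg.hjo.hag.vjij.
Syllable 1 is /tjufg/: onset /tj/, nucleus /u/, coda /fg/.

tj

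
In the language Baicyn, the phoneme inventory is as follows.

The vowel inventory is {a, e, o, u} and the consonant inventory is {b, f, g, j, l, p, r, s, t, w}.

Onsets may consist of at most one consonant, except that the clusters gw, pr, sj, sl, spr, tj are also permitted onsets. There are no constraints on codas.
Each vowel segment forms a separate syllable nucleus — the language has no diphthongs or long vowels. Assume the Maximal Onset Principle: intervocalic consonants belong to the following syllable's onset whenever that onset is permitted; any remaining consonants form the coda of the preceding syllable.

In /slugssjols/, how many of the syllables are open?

0

Nuclei (vowels): u, o → 2 syllables.
σ1/σ2 boundary: cluster /gssj/ — the longest permitted-onset suffix is /sj/; onset = /sj/, preceding coda = /gs/.
Result: slugs.sjols.
Classifying each syllable: /slugs/ (closed), /sjols/ (closed).
Open syllables: 0.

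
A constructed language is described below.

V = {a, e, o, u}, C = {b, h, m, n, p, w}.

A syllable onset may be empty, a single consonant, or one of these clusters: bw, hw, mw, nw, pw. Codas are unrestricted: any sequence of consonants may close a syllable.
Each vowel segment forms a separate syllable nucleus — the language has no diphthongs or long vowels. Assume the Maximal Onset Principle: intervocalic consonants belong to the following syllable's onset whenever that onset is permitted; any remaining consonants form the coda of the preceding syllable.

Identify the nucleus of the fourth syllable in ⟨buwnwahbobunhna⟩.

Nuclei (vowels): u, a, o, u, a → 5 syllables.
The fourth nucleus (vowel 4 from the left) is /u/.

u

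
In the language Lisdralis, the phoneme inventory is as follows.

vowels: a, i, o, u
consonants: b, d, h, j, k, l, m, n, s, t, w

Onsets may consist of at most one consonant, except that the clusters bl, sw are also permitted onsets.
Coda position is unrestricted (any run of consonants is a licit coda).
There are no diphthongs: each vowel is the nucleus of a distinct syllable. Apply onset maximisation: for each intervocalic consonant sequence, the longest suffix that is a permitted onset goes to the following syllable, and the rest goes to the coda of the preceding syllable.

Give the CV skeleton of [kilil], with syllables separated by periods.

CV.CVC

Vowels present: i, i; each is a nucleus, giving 2 syllables.
Between /i/ (V1) and /i/ (V2): /l/ is a single consonant, so it becomes the next onset.
Syllabification: ki.lil.
Mapping each syllable to C/V: /ki/ → CV, /lil/ → CVC.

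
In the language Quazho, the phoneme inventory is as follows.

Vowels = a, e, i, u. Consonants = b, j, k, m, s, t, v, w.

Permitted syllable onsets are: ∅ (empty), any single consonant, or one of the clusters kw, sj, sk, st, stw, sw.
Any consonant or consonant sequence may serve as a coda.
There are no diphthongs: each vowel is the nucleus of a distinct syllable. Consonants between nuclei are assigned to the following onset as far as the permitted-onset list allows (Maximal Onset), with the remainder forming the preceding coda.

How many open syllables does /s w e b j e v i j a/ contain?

3

Nuclei (vowels): e, e, i, a → 4 syllables.
V1 /e/ – V2 /e/: /bj/; trying suffixes from longest down, /j/ is the first permitted one, so coda /b/ | onset /j/.
V2 /e/ – V3 /i/: just /v/ — single C goes to the following onset.
V3 /i/ – V4 /a/: /j/ is a single consonant, so it becomes the next onset.
Result: sweb.je.vi.ja.
Classifying each syllable: /sweb/ (closed), /je/ (open), /vi/ (open), /ja/ (open).
Open syllables: 3.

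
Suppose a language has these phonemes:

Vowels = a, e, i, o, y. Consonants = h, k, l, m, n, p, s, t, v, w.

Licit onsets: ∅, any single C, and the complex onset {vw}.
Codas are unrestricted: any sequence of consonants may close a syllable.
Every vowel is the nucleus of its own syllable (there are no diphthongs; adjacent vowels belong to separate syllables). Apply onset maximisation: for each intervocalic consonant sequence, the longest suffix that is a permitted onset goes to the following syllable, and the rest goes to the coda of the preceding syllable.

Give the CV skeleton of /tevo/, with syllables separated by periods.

CV.CV

The vowels are e, o — 2 nuclei, so 2 syllables.
σ1/σ2 boundary: just /v/ — single C goes to the following onset.
Putting it together: te.vo.
Mapping each syllable to C/V: /te/ → CV, /vo/ → CV.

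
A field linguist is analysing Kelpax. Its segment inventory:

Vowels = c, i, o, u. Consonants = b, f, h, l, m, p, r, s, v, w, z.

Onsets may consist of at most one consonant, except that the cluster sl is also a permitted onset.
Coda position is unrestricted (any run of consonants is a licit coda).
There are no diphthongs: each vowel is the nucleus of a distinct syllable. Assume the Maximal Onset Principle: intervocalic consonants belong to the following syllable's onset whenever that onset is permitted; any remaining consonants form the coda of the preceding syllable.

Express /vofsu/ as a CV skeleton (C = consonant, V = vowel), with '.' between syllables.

CVC.CV

The vowels are o, u — 2 nuclei, so 2 syllables.
σ1/σ2 boundary: /fs/ — longest licit onset from the right is /s/, leaving /f/ as coda.
So the parse is vof.su.
Mapping each syllable to C/V: /vof/ → CVC, /su/ → CV.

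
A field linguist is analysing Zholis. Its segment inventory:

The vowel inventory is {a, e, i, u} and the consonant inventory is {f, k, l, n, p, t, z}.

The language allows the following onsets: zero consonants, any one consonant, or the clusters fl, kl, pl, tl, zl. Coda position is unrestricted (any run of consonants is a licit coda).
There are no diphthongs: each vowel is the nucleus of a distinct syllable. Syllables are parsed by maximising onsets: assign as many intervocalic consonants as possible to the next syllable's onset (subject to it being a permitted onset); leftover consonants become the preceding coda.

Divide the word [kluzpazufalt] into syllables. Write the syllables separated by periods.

Nuclei (vowels): u, a, u, a → 4 syllables.
σ1/σ2 boundary: cluster /zp/ — the longest permitted-onset suffix is /p/; onset = /p/, preceding coda = /z/.
σ2/σ3 boundary: /z/ → onset of the next syllable (single consonants are always licit onsets).
σ3/σ4 boundary: /f/ → onset of the next syllable (single consonants are always licit onsets).

kluz.pa.zu.falt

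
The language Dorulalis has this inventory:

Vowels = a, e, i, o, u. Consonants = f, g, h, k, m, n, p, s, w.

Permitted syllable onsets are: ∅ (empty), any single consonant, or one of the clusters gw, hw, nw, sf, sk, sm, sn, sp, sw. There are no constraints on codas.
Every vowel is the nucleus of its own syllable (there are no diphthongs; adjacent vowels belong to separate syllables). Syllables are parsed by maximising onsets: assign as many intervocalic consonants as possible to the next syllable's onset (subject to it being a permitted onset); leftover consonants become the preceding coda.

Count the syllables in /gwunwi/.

The vowels are u, i — 2 nuclei, so 2 syllables.

2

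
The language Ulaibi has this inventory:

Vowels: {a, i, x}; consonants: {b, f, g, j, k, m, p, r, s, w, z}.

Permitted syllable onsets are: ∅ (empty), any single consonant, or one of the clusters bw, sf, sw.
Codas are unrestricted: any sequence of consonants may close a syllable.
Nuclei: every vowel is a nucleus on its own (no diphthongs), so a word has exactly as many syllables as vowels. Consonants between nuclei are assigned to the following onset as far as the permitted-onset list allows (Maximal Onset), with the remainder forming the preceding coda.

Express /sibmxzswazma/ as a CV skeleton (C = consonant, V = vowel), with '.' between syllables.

CVC.CVC.CCVC.CV

Vowels present: i, x, a, a; each is a nucleus, giving 4 syllables.
Between /i/ (V1) and /x/ (V2): /bm/ splits as /b/ + /m/ (/m/ is the longest suffix that is a licit onset).
Between /x/ (V2) and /a/ (V3): cluster /zsw/ — the longest permitted-onset suffix is /sw/; onset = /sw/, preceding coda = /z/.
Between /a/ (V3) and /a/ (V4): /zm/ splits as /z/ + /m/ (/m/ is the longest suffix that is a licit onset).
Putting it together: sib.mxz.swaz.ma.
Mapping each syllable to C/V: /sib/ → CVC, /mxz/ → CVC, /swaz/ → CCVC, /ma/ → CV.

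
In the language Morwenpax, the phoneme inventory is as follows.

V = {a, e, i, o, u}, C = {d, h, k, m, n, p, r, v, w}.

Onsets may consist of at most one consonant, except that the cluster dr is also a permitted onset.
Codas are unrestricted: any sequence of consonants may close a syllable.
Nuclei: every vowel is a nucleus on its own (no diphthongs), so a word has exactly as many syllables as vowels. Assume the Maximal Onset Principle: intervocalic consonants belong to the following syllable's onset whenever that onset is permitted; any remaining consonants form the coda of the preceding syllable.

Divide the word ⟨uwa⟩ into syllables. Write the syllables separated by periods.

u.wa

Vowels present: u, a; each is a nucleus, giving 2 syllables.
σ1/σ2 boundary: /w/ → onset of the next syllable (single consonants are always licit onsets).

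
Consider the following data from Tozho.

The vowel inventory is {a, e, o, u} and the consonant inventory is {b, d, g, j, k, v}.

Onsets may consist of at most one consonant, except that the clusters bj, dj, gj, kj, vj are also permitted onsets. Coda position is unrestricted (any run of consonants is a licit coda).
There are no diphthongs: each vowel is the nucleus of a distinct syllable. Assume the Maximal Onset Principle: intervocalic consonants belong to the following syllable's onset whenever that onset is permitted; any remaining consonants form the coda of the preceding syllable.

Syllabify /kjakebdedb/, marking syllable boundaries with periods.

Nuclei (vowels): a, e, e → 3 syllables.
/a…e/ gap (V1→V2): just /k/ — single C goes to the following onset.
/e…e/ gap (V2→V3): /bd/ — longest licit onset from the right is /d/, leaving /b/ as coda.

kja.keb.dedb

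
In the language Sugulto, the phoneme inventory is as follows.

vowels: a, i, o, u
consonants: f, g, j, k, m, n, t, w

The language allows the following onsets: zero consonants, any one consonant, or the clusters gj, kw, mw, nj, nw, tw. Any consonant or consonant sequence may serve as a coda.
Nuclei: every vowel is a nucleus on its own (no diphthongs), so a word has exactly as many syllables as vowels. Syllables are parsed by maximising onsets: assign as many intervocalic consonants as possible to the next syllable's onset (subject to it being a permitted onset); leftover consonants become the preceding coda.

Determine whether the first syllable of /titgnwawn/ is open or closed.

The vowels are i, a — 2 nuclei, so 2 syllables.
σ1/σ2 boundary: /tgnw/ splits as /tg/ + /nw/ (/nw/ is the longest suffix that is a licit onset).
So the parse is titg.nwawn.
Syllable 1 is /titg/ with coda /tg/, so it is closed.

closed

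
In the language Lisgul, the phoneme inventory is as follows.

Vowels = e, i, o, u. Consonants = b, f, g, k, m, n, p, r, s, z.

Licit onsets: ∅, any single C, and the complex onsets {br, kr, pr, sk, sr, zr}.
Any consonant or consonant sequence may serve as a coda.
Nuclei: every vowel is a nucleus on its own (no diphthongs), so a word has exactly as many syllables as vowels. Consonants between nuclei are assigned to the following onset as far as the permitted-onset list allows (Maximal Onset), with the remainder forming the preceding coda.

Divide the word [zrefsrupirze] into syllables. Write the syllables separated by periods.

zref.sru.pir.ze

The vowels are e, u, i, e — 4 nuclei, so 4 syllables.
V1 /e/ – V2 /u/: /fsr/; trying suffixes from longest down, /sr/ is the first permitted one, so coda /f/ | onset /sr/.
V2 /u/ – V3 /i/: just /p/ — single C goes to the following onset.
V3 /i/ – V4 /e/: /rz/ splits as /r/ + /z/ (/z/ is the longest suffix that is a licit onset).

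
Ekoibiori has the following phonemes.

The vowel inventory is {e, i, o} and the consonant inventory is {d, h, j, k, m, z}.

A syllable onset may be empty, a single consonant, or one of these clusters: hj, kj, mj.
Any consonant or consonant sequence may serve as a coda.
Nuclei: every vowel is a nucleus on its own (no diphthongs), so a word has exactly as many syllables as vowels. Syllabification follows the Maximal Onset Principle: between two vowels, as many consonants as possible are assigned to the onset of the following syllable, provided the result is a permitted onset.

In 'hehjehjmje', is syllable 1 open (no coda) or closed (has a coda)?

Vowels present: e, e, e; each is a nucleus, giving 3 syllables.
Between /e/ (V1) and /e/ (V2): cluster /hj/ — /hj/ is itself a permitted onset, so the whole cluster goes right; preceding coda = ∅.
Between /e/ (V2) and /e/ (V3): /hjmj/ — longest licit onset from the right is /mj/, leaving /hj/ as coda.
Result: he.hjehj.mje.
Syllable 1 is /he/; it ends in its nucleus with no coda, so it is open.

open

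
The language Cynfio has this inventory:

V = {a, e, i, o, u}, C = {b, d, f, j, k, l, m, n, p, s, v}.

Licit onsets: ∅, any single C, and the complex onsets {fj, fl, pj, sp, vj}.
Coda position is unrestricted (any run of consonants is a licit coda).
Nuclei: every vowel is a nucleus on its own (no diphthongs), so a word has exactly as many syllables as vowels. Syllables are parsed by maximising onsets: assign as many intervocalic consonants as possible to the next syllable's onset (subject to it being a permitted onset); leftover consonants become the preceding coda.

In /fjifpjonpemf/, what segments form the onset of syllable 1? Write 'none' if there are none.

Vowels present: i, o, e; each is a nucleus, giving 3 syllables.
V1 /i/ – V2 /o/: /fpj/ splits as /f/ + /pj/ (/pj/ is the longest suffix that is a licit onset).
V2 /o/ – V3 /e/: cluster /np/ — the longest permitted-onset suffix is /p/; onset = /p/, preceding coda = /n/.
Result: fjif.pjon.pemf.
Syllable 1 is /fjif/: onset /fj/, nucleus /i/, coda /f/.

fj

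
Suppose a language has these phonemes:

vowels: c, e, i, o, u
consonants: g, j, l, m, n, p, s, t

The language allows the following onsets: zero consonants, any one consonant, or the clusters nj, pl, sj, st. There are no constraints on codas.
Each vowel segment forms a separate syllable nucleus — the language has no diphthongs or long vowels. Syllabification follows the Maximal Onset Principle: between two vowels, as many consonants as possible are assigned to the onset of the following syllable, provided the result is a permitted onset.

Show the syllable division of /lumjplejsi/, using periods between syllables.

Vowels present: u, e, i; each is a nucleus, giving 3 syllables.
σ1/σ2 boundary: /mjpl/ splits as /mj/ + /pl/ (/pl/ is the longest suffix that is a licit onset).
σ2/σ3 boundary: /js/ splits as /j/ + /s/ (/s/ is the longest suffix that is a licit onset).

lumj.plej.si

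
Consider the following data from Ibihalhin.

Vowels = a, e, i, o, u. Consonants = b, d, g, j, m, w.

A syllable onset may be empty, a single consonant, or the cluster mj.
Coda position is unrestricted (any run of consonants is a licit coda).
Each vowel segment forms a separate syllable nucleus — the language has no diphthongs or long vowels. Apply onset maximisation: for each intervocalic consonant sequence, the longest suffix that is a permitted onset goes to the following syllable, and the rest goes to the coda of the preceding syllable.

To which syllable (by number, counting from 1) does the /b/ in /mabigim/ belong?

Nuclei (vowels): a, i, i → 3 syllables.
/a…i/ gap (V1→V2): /b/ → onset of the next syllable (single consonants are always licit onsets).
/i…i/ gap (V2→V3): /g/ is a single consonant, so it becomes the next onset.
Putting it together: ma.bi.gim.
The /b/ is in the onset of syllable 2 (/bi/).

2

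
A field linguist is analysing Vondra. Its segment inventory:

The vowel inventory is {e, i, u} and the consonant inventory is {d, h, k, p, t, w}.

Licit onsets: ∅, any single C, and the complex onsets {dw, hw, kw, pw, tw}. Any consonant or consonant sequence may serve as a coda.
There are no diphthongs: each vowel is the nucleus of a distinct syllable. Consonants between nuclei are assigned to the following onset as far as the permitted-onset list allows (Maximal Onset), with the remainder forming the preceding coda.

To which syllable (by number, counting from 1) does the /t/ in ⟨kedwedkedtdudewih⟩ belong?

3

Nuclei (vowels): e, e, e, u, e, i → 6 syllables.
V1 /e/ – V2 /e/: cluster /dw/ — /dw/ is itself a permitted onset, so the whole cluster goes right; preceding coda = ∅.
V2 /e/ – V3 /e/: cluster /dk/ — the longest permitted-onset suffix is /k/; onset = /k/, preceding coda = /d/.
V3 /e/ – V4 /u/: /dtd/; trying suffixes from longest down, /d/ is the first permitted one, so coda /dt/ | onset /d/.
V4 /u/ – V5 /e/: just /d/ — single C goes to the following onset.
V5 /e/ – V6 /i/: /w/ is a single consonant, so it becomes the next onset.
So the parse is ke.dwed.kedt.du.de.wih.
The /t/ is in the coda of syllable 3 (/kedt/).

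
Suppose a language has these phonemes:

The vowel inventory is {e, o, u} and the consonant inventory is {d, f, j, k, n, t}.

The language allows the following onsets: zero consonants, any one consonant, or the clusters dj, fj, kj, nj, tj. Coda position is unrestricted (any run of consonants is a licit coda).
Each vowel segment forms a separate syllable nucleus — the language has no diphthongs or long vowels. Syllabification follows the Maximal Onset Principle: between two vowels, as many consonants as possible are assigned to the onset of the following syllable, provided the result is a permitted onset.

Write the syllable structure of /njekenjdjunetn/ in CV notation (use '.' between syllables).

CCV.CVCC.CCV.CVCC

The vowels are e, e, u, e — 4 nuclei, so 4 syllables.
Between /e/ (V1) and /e/ (V2): /k/ is a single consonant, so it becomes the next onset.
Between /e/ (V2) and /u/ (V3): cluster /njdj/ — the longest permitted-onset suffix is /dj/; onset = /dj/, preceding coda = /nj/.
Between /u/ (V3) and /e/ (V4): /n/ → onset of the next syllable (single consonants are always licit onsets).
Syllabification: nje.kenj.dju.netn.
Mapping each syllable to C/V: /nje/ → CCV, /kenj/ → CVCC, /dju/ → CCV, /netn/ → CVCC.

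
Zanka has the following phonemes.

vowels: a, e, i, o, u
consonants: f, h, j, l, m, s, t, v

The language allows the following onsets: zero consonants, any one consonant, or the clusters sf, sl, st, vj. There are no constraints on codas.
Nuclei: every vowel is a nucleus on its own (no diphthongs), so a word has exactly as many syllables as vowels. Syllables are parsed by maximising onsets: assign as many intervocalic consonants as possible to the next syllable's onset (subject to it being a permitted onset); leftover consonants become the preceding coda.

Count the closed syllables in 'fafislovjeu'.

Vowels present: a, i, o, e, u; each is a nucleus, giving 5 syllables.
Between /a/ (V1) and /i/ (V2): /f/ is a single consonant, so it becomes the next onset.
Between /i/ (V2) and /o/ (V3): /sl/ is a licit onset in full, so it all attaches to the next syllable.
Between /o/ (V3) and /e/ (V4): cluster /vj/ — /vj/ is itself a permitted onset, so the whole cluster goes right; preceding coda = ∅.
Between /e/ (V4) and /u/ (V5): no consonants, so the boundary falls immediately after /e/.
Putting it together: fa.fi.slo.vje.u.
Classifying each syllable: /fa/ (open), /fi/ (open), /slo/ (open), /vje/ (open), /u/ (open).
Closed syllables: 0.

0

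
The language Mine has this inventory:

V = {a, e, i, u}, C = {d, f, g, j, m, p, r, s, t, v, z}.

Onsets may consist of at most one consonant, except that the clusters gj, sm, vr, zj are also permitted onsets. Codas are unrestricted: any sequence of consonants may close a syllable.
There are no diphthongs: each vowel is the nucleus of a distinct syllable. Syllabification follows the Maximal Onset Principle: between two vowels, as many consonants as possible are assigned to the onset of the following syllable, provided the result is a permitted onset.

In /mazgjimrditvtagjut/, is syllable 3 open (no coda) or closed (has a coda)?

Nuclei (vowels): a, i, i, a, u → 5 syllables.
Between /a/ (V1) and /i/ (V2): /zgj/; trying suffixes from longest down, /gj/ is the first permitted one, so coda /z/ | onset /gj/.
Between /i/ (V2) and /i/ (V3): cluster /mrd/ — the longest permitted-onset suffix is /d/; onset = /d/, preceding coda = /mr/.
Between /i/ (V3) and /a/ (V4): /tvt/; trying suffixes from longest down, /t/ is the first permitted one, so coda /tv/ | onset /t/.
Between /a/ (V4) and /u/ (V5): /gj/ — entire cluster is a permitted onset → onset /gj/, coda ∅.
Putting it together: maz.gjimr.ditv.ta.gjut.
Syllable 3 is /ditv/ with coda /tv/, so it is closed.

closed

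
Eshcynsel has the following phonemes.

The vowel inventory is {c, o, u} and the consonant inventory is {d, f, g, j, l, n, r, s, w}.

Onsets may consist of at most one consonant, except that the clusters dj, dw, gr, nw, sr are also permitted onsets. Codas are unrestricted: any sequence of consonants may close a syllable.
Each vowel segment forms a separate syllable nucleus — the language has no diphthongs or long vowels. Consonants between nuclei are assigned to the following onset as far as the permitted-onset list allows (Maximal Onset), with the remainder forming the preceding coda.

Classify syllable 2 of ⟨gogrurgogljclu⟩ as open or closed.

The vowels are o, u, o, c, u — 5 nuclei, so 5 syllables.
Between /o/ (V1) and /u/ (V2): /gr/ is a licit onset in full, so it all attaches to the next syllable.
Between /u/ (V2) and /o/ (V3): /rg/ splits as /r/ + /g/ (/g/ is the longest suffix that is a licit onset).
Between /o/ (V3) and /c/ (V4): /glj/ — longest licit onset from the right is /j/, leaving /gl/ as coda.
Between /c/ (V4) and /u/ (V5): /l/ is a single consonant, so it becomes the next onset.
Syllabification: go.grur.gogl.jc.lu.
Syllable 2 is /grur/ with coda /r/, so it is closed.

closed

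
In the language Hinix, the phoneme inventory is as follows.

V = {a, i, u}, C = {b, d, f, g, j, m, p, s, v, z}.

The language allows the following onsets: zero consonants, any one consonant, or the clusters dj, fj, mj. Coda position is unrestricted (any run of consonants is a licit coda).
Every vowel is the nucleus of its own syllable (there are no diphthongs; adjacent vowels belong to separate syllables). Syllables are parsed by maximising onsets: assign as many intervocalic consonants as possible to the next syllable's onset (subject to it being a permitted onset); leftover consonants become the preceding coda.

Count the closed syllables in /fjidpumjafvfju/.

Nuclei (vowels): i, u, a, u → 4 syllables.
σ1/σ2 boundary: /dp/; trying suffixes from longest down, /p/ is the first permitted one, so coda /d/ | onset /p/.
σ2/σ3 boundary: cluster /mj/ — /mj/ is itself a permitted onset, so the whole cluster goes right; preceding coda = ∅.
σ3/σ4 boundary: /fvfj/; trying suffixes from longest down, /fj/ is the first permitted one, so coda /fv/ | onset /fj/.
Syllabification: fjid.pu.mjafv.fju.
Classifying each syllable: /fjid/ (closed), /pu/ (open), /mjafv/ (closed), /fju/ (open).
Closed syllables: 2.

2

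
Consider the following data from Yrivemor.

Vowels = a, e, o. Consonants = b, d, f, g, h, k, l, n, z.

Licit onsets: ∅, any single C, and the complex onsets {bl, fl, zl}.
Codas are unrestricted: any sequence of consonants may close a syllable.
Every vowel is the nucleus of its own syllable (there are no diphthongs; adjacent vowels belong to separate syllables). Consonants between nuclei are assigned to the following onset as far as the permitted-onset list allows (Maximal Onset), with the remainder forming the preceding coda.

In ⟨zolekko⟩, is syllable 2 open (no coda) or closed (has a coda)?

closed

Vowels present: o, e, o; each is a nucleus, giving 3 syllables.
σ1/σ2 boundary: /l/ → onset of the next syllable (single consonants are always licit onsets).
σ2/σ3 boundary: cluster /kk/ — the longest permitted-onset suffix is /k/; onset = /k/, preceding coda = /k/.
So the parse is zo.lek.ko.
Syllable 2 is /lek/ with coda /k/, so it is closed.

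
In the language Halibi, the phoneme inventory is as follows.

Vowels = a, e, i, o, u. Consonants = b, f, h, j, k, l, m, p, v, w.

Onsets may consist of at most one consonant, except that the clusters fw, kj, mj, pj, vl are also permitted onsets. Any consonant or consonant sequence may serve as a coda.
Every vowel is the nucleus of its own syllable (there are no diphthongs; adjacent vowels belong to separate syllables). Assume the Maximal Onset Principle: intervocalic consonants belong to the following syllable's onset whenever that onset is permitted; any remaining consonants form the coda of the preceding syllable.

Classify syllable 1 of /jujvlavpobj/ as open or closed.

The vowels are u, a, o — 3 nuclei, so 3 syllables.
/u…a/ gap (V1→V2): /jvl/; trying suffixes from longest down, /vl/ is the first permitted one, so coda /j/ | onset /vl/.
/a…o/ gap (V2→V3): /vp/ splits as /v/ + /p/ (/p/ is the longest suffix that is a licit onset).
Result: juj.vlav.pobj.
Syllable 1 is /juj/ with coda /j/, so it is closed.

closed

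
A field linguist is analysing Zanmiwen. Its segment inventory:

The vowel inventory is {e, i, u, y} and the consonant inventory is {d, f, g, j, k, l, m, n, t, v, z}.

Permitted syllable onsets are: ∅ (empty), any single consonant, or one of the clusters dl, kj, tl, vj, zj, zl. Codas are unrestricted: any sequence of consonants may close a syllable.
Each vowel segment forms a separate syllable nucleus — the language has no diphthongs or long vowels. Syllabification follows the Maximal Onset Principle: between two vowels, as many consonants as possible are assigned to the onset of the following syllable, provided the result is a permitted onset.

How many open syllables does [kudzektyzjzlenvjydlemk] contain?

1

Vowels present: u, e, y, e, y, e; each is a nucleus, giving 6 syllables.
σ1/σ2 boundary: /dz/ — longest licit onset from the right is /z/, leaving /d/ as coda.
σ2/σ3 boundary: /kt/ splits as /k/ + /t/ (/t/ is the longest suffix that is a licit onset).
σ3/σ4 boundary: /zjzl/; trying suffixes from longest down, /zl/ is the first permitted one, so coda /zj/ | onset /zl/.
σ4/σ5 boundary: /nvj/ splits as /n/ + /vj/ (/vj/ is the longest suffix that is a licit onset).
σ5/σ6 boundary: cluster /dl/ — /dl/ is itself a permitted onset, so the whole cluster goes right; preceding coda = ∅.
Result: kud.zek.tyzj.zlen.vjy.dlemk.
Classifying each syllable: /kud/ (closed), /zek/ (closed), /tyzj/ (closed), /zlen/ (closed), /vjy/ (open), /dlemk/ (closed).
Open syllables: 1.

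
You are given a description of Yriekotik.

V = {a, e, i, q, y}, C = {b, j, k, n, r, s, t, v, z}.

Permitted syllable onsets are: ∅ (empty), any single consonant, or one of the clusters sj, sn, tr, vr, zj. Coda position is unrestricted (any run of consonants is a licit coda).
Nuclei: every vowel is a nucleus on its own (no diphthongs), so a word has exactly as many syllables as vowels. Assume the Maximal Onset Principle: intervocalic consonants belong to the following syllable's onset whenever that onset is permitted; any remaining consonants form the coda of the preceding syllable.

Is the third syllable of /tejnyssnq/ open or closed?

Nuclei (vowels): e, y, q → 3 syllables.
Between /e/ (V1) and /y/ (V2): /jn/ splits as /j/ + /n/ (/n/ is the longest suffix that is a licit onset).
Between /y/ (V2) and /q/ (V3): /ssn/ splits as /s/ + /sn/ (/sn/ is the longest suffix that is a licit onset).
Result: tej.nys.snq.
Syllable 3 is /snq/; it ends in its nucleus with no coda, so it is open.

open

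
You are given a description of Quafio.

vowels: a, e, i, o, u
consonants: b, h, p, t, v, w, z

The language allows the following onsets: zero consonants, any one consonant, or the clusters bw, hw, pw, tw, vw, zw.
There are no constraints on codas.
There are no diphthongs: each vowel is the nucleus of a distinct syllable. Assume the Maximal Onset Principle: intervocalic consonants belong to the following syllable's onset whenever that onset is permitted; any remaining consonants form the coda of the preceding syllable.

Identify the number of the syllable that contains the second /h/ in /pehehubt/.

3

The vowels are e, e, u — 3 nuclei, so 3 syllables.
Between /e/ (V1) and /e/ (V2): /h/ is a single consonant, so it becomes the next onset.
Between /e/ (V2) and /u/ (V3): /h/ → onset of the next syllable (single consonants are always licit onsets).
Result: pe.he.hubt.
The second /h/ is in the onset of syllable 3 (/hubt/).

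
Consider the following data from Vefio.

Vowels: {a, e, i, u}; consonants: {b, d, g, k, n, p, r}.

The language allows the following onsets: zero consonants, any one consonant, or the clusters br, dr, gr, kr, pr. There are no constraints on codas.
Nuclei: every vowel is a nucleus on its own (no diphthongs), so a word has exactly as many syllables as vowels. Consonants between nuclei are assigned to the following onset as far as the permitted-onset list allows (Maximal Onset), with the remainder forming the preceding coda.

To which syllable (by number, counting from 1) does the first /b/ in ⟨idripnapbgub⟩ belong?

3

The vowels are i, i, a, u — 4 nuclei, so 4 syllables.
σ1/σ2 boundary: cluster /dr/ — /dr/ is itself a permitted onset, so the whole cluster goes right; preceding coda = ∅.
σ2/σ3 boundary: /pn/ — longest licit onset from the right is /n/, leaving /p/ as coda.
σ3/σ4 boundary: /pbg/; trying suffixes from longest down, /g/ is the first permitted one, so coda /pb/ | onset /g/.
So the parse is i.drip.napb.gub.
The first /b/ is in the coda of syllable 3 (/napb/).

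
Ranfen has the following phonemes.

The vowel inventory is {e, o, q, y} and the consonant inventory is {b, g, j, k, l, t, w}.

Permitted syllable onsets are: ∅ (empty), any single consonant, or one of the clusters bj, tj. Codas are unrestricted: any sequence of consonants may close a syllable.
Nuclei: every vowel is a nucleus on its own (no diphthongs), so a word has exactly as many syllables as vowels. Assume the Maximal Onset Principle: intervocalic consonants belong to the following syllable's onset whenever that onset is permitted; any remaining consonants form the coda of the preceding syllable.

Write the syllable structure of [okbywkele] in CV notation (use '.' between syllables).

Vowels present: o, y, e, e; each is a nucleus, giving 4 syllables.
Between /o/ (V1) and /y/ (V2): /kb/ splits as /k/ + /b/ (/b/ is the longest suffix that is a licit onset).
Between /y/ (V2) and /e/ (V3): /wk/; trying suffixes from longest down, /k/ is the first permitted one, so coda /w/ | onset /k/.
Between /e/ (V3) and /e/ (V4): /l/ → onset of the next syllable (single consonants are always licit onsets).
Putting it together: ok.byw.ke.le.
Mapping each syllable to C/V: /ok/ → VC, /byw/ → CVC, /ke/ → CV, /le/ → CV.

VC.CVC.CV.CV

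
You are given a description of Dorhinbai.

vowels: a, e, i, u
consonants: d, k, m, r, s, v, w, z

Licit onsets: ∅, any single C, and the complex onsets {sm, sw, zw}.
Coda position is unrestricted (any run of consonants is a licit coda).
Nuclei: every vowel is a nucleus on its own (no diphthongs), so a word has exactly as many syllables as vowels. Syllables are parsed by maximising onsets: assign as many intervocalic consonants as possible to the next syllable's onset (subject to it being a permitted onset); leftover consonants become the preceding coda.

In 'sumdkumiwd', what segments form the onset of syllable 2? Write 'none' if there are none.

k

The vowels are u, u, i — 3 nuclei, so 3 syllables.
σ1/σ2 boundary: /mdk/; trying suffixes from longest down, /k/ is the first permitted one, so coda /md/ | onset /k/.
σ2/σ3 boundary: /m/ is a single consonant, so it becomes the next onset.
So the parse is sumd.ku.miwd.
Syllable 2 is /ku/: onset /k/, nucleus /u/, coda ∅.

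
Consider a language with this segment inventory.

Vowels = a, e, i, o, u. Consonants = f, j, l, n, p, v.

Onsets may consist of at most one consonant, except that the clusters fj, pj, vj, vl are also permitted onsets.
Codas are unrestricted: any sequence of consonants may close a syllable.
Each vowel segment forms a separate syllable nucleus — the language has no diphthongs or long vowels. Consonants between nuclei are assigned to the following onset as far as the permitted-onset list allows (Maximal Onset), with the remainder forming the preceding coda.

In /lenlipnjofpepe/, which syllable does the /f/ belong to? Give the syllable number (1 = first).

Vowels present: e, i, o, e, e; each is a nucleus, giving 5 syllables.
σ1/σ2 boundary: cluster /nl/ — the longest permitted-onset suffix is /l/; onset = /l/, preceding coda = /n/.
σ2/σ3 boundary: /pnj/; trying suffixes from longest down, /j/ is the first permitted one, so coda /pn/ | onset /j/.
σ3/σ4 boundary: /fp/; trying suffixes from longest down, /p/ is the first permitted one, so coda /f/ | onset /p/.
σ4/σ5 boundary: /p/ → onset of the next syllable (single consonants are always licit onsets).
Result: len.lipn.jof.pe.pe.
The /f/ is in the coda of syllable 3 (/jof/).

3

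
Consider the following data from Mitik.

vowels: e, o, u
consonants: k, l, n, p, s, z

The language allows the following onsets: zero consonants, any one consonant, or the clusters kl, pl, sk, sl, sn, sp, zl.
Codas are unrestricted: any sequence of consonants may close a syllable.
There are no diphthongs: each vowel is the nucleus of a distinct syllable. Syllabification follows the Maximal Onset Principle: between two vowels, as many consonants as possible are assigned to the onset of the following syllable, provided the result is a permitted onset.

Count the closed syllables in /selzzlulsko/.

2

Nuclei (vowels): e, u, o → 3 syllables.
σ1/σ2 boundary: /lzzl/ — longest licit onset from the right is /zl/, leaving /lz/ as coda.
σ2/σ3 boundary: /lsk/ splits as /l/ + /sk/ (/sk/ is the longest suffix that is a licit onset).
Putting it together: selz.zlul.sko.
Classifying each syllable: /selz/ (closed), /zlul/ (closed), /sko/ (open).
Closed syllables: 2.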